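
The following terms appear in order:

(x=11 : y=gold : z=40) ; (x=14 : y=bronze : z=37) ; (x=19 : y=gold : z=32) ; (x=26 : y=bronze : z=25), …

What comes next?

(x=35 : y=gold : z=16)

X: differences are 3, 5, 7, … (increasing by 2 each time); 11, 14, 19, 26 → 35.
Y — alternates gold ↔ bronze: gold, bronze, gold, bronze → gold.
Z goes 40, 37, 32, 25 → 16 (together with the x always sums to 51).
So the next term is (x=35 : y=gold : z=16).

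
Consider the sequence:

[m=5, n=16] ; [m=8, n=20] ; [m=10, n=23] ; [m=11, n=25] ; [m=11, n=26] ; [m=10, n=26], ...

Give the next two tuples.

M: 5, 8, 10, 11, 11, 10 → 8 → 5 (differences are 3, 2, 1, … (decreasing by 1 each time)).
N: differences are 4, 3, 2, … (decreasing by 1 each time); 16, 20, 23, 25, 26, 26 → 25 → 23.
So the next two tuples are [m=8, n=25] and [m=5, n=23].

[m=8, n=25], [m=5, n=23]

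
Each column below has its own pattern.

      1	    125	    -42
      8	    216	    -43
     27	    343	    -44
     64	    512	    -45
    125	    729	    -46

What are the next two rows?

First component: perfect cubes: 1³, 2³, 3³, …, so 1, 8, 27, 64, 125 → 216 → 343.
Second component: 125, 216, 343, 512, 729 → 1000 → 1331 (perfect cubes: 5³, 6³, 7³, …).
Third component: -42, -43, -44, -45, -46 → -47 → -48 (−1 each step).
So the next two rows are 216  1000  -47 and 343  1331  -48.

216  1000  -47; 343  1331  -48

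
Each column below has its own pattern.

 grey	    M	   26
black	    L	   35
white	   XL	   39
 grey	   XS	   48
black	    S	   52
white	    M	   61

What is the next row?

grey  L  65

For the shade, repeats grey → black → white: grey, black, white, grey, black, white → grey.
Size — repeats M → L → XL → XS → S: M, L, XL, XS, S, M → L.
Third component goes 26, 35, 39, 48, 52, 61 → 65 (alternating steps +9, +4, +9, +4, …).
Putting it together: grey  L  65.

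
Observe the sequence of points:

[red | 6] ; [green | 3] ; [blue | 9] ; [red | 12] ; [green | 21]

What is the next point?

[blue | 33]

Colour: repeats red → green → blue; red, green, blue, red, green → blue.
Second coordinate — each term is the sum of the two before it: 6, 3, 9, 12, 21 → 33.
Putting it together: [blue | 33].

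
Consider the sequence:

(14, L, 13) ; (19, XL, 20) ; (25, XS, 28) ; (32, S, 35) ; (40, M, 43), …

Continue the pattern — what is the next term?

First part: differences are 5, 6, 7, … (increasing by 1 each time); 14, 19, 25, 32, 40 → 49.
Size goes L, XL, XS, S, M → L (runs through clothing sizes XS→XL).
For the third part, alternating steps +7, +8, +7, +8, …: 13, 20, 28, 35, 43 → 50.
Combining the parts gives (49, L, 50).

(49, L, 50)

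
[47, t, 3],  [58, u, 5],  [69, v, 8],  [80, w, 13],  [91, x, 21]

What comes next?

[102, y, 34]

First coordinate: +11 each step; 47, 58, 69, 80, 91 → 102.
For the letter, letters move forward 1 place in the alphabet: t, u, v, w, x → y.
Third coordinate goes 3, 5, 8, 13, 21 → 34 (each term is the sum of the two before it).
So the next triple is [102, y, 34].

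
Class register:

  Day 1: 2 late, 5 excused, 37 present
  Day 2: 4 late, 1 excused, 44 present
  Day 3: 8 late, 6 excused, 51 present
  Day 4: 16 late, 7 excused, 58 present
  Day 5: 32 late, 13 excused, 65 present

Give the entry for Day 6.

64 late, 20 excused, 72 present

Late: ×2 each step, so 2, 4, 8, 16, 32 → 64.
Excused: each term is the sum of the two before it; 5, 1, 6, 7, 13 → 20.
Present goes 37, 44, 51, 58, 65 → 72 (+7 each step).
Putting it together: 64 late, 20 excused, 72 present.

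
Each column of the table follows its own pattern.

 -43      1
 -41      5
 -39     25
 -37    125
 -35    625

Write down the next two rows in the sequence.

First component goes -43, -41, -39, -37, -35 → -33 → -31 (+2 each step).
Second component: ×5 each step; 1, 5, 25, 125, 625 → 3125 → 15625.
Putting the parts together: -33  3125 and then -31  15625.

-33  3125; -31  15625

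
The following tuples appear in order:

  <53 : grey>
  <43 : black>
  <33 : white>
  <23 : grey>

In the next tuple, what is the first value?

First value: 53, 43, 33, 23 → 13 (−10 each step).
Shade: repeats grey → black → white; grey, black, white, grey → black.

13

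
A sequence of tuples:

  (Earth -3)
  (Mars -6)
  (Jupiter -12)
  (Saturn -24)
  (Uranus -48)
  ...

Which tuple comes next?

(Neptune -96)

Planet: Earth, Mars, Jupiter, Saturn, Uranus → Neptune (runs through the planets Mercury→Neptune).
Second part: ×2 each step; -3, -6, -12, -24, -48 → -96.
Putting it together: (Neptune -96).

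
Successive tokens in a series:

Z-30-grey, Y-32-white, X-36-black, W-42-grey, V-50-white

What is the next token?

Letter: letters move back 1 place in the alphabet, so Z, Y, X, W, V → U.
Second component: 30, 32, 36, 42, 50 → 60 (differences are 2, 4, 6, … (increasing by 2 each time)).
For the shade, repeats grey → white → black: grey, white, black, grey, white → black.
Putting it together: U-60-black.

U-60-black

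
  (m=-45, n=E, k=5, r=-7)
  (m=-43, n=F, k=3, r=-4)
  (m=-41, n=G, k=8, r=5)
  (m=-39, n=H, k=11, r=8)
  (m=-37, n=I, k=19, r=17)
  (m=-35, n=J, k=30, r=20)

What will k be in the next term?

49

K goes 5, 3, 8, 11, 19, 30 → 49 (each term is the sum of the two before it).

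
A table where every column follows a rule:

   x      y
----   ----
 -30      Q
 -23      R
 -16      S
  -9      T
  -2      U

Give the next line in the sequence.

5  V

Column x — +7 each step: -30, -23, -16, -9, -2 → 5.
For the column y, letters move forward 1 place in the alphabet: Q, R, S, T, U → V.
Putting it together: 5  V.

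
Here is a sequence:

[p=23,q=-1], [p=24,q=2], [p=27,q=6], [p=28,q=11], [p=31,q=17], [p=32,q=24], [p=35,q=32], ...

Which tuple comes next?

[p=36,q=41]

P — alternating steps +1, +3, +1, +3, …: 23, 24, 27, 28, 31, 32, 35 → 36.
Q: differences are 3, 4, 5, … (increasing by 1 each time), so -1, 2, 6, 11, 17, 24, 32 → 41.
So the next tuple is [p=36,q=41].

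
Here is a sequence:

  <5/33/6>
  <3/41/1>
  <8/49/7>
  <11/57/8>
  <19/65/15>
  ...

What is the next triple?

First component: each term is the sum of the two before it; 5, 3, 8, 11, 19 → 30.
Second component goes 33, 41, 49, 57, 65 → 73 (+8 each step).
For the third component, each term is the sum of the two before it: 6, 1, 7, 8, 15 → 23.
Putting it together: <30/73/23>.

<30/73/23>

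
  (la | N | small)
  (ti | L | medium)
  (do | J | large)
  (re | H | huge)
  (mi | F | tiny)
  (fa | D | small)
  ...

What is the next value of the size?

medium

For the note, runs through the solfège scale do→ti: la, ti, do, re, mi, fa → sol.
For the letter, letters move back 2 places in the alphabet: N, L, J, H, F, D → B.
Size — repeats small → medium → large → huge → tiny: small, medium, large, huge, tiny, small → medium.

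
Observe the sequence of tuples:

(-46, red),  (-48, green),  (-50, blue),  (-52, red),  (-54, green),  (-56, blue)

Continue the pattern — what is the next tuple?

First component goes -46, -48, -50, -52, -54, -56 → -58 (−2 each step).
For the colour, repeats red → green → blue: red, green, blue, red, green, blue → red.
Combining the parts gives (-58, red).

(-58, red)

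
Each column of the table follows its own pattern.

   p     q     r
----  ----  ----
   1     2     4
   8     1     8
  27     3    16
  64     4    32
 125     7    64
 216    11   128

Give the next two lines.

Column p — perfect cubes: 1³, 2³, 3³, …: 1, 8, 27, 64, 125, 216 → 343 → 512.
For the column q, each term is the sum of the two before it: 2, 1, 3, 4, 7, 11 → 18 → 29.
Column r: ×2 each step, so 4, 8, 16, 32, 64, 128 → 256 → 512.
So the next two lines are 343  18  256 and 512  29  512.

343  18  256; 512  29  512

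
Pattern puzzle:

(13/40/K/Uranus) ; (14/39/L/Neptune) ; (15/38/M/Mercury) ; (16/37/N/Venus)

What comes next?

(17/36/O/Earth)

First part — +1 each step: 13, 14, 15, 16 → 17.
Second part goes 40, 39, 38, 37 → 36 (−1 each step).
Letter goes K, L, M, N → O (letters move forward 1 place in the alphabet).
For the planet, runs through the planets Mercury→Neptune: Uranus, Neptune, Mercury, Venus → Earth.
So the next element is (17/36/O/Earth).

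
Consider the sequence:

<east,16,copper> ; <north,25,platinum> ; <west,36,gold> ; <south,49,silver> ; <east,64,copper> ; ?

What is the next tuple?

<north,81,platinum>

Direction — repeats east → north → west → south: east, north, west, south, east → north.
Second entry: 16, 25, 36, 49, 64 → 81 (perfect squares: 4², 5², 6², …).
Metal — repeats copper → platinum → gold → silver: copper, platinum, gold, silver, copper → platinum.
Combining the parts gives <north,81,platinum>.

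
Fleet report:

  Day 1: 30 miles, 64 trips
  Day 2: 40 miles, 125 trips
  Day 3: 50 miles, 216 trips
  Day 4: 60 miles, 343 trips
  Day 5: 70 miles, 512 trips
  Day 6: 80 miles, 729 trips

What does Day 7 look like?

90 miles, 1000 trips

Miles: +10 each step, so 30, 40, 50, 60, 70, 80 → 90.
Trips: perfect cubes: 4³, 5³, 6³, …, so 64, 125, 216, 343, 512, 729 → 1000.
Combining the parts gives 90 miles, 1000 trips.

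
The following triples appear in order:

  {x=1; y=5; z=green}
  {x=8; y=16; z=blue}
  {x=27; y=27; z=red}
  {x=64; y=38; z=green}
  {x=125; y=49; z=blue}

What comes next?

X — perfect cubes: 1³, 2³, 3³, …: 1, 8, 27, 64, 125 → 216.
Y goes 5, 16, 27, 38, 49 → 60 (+11 each step).
Z — repeats green → blue → red: green, blue, red, green, blue → red.
So the next triple is {x=216; y=60; z=red}.

{x=216; y=60; z=red}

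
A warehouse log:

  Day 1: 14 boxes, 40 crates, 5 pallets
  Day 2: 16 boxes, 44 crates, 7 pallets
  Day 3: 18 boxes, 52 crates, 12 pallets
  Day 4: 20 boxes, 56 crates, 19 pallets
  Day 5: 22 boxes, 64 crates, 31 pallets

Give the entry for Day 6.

24 boxes, 68 crates, 50 pallets

Boxes: 14, 16, 18, 20, 22 → 24 (+2 each step).
Crates: alternating steps +4, +8, +4, +8, …; 40, 44, 52, 56, 64 → 68.
Pallets: 5, 7, 12, 19, 31 → 50 (each term is the sum of the two before it).
Combining the parts gives 24 boxes, 68 crates, 50 pallets.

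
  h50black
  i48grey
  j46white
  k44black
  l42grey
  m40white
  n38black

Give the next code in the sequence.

For the letter, letters move forward 1 place in the alphabet: h, i, j, k, l, m, n → o.
Second component goes 50, 48, 46, 44, 42, 40, 38 → 36 (−2 each step).
Shade: repeats black → grey → white, so black, grey, white, black, grey, white, black → grey.
Combining the parts gives o36grey.

o36grey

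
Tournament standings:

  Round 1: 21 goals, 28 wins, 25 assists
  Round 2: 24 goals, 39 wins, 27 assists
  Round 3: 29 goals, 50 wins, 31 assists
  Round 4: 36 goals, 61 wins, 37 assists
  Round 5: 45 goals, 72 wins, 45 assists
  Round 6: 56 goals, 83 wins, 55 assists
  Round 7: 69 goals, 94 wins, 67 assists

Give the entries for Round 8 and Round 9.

Goals goes 21, 24, 29, 36, 45, 56, 69 → 84 → 101 (differences are 3, 5, 7, … (increasing by 2 each time)).
Wins: +11 each step, so 28, 39, 50, 61, 72, 83, 94 → 105 → 116.
Assists: differences are 2, 4, 6, … (increasing by 2 each time); 25, 27, 31, 37, 45, 55, 67 → 81 → 97.
So the next two rows are 84 goals, 105 wins, 81 assists and 101 goals, 116 wins, 97 assists.

84 goals, 105 wins, 81 assists; 101 goals, 116 wins, 97 assists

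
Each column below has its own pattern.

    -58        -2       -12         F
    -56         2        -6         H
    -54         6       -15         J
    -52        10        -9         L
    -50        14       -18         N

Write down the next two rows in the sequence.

First component goes -58, -56, -54, -52, -50 → -48 → -46 (+2 each step).
Second component: +4 each step, so -2, 2, 6, 10, 14 → 18 → 22.
Third component: -12, -6, -15, -9, -18 → -12 → -21 (alternating steps +6, −9, +6, −9, …).
Letter: letters move forward 2 places in the alphabet, so F, H, J, L, N → P → R.
So the next two rows are -48  18  -12  P and -46  22  -21  R.

-48  18  -12  P; -46  22  -21  R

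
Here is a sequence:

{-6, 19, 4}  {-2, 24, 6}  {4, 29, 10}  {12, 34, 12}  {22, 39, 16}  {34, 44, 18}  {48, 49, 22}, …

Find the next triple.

{64, 54, 24}

First part — differences are 4, 6, 8, … (increasing by 2 each time): -6, -2, 4, 12, 22, 34, 48 → 64.
Second part: +5 each step; 19, 24, 29, 34, 39, 44, 49 → 54.
Third part — alternating steps +2, +4, +2, +4, …: 4, 6, 10, 12, 16, 18, 22 → 24.
Combining the parts gives {64, 54, 24}.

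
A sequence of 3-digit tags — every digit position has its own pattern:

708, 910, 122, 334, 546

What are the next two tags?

For the first digit, +2 each step, mod 10: 7, 9, 1, 3, 5 → 7 → 9.
Second digit — +1 each step, mod 10: 0, 1, 2, 3, 4 → 5 → 6.
Third digit: +2 each step, mod 10, so 8, 0, 2, 4, 6 → 8 → 0.
Putting the parts together: 758 and then 960.

758, 960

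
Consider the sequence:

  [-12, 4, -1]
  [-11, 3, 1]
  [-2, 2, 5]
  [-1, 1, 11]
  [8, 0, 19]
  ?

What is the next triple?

[9, -1, 29]

First slot: alternating steps +1, +9, +1, +9, …; -12, -11, -2, -1, 8 → 9.
For the second slot, −1 each step: 4, 3, 2, 1, 0 → -1.
Third slot goes -1, 1, 5, 11, 19 → 29 (differences are 2, 4, 6, … (increasing by 2 each time)).
Putting it together: [9, -1, 29].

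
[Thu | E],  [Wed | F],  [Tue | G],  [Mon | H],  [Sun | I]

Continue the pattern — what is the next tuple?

For the day, runs backward through the weekdays Mon→Sun: Thu, Wed, Tue, Mon, Sun → Sat.
Letter: E, F, G, H, I → J (letters move forward 1 place in the alphabet).
Combining the parts gives [Sat | J].

[Sat | J]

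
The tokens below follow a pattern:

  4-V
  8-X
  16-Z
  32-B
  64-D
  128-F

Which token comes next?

First component: ×2 each step, so 4, 8, 16, 32, 64, 128 → 256.
Letter: letters move forward 2 places in the alphabet, wrapping Z→A; V, X, Z, B, D, F → H.
Combining the parts gives 256-H.

256-H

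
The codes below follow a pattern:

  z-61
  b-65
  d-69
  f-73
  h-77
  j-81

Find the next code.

l-85

For the letter, letters move forward 2 places in the alphabet, wrapping Z→A: z, b, d, f, h, j → l.
Second component — +4 each step: 61, 65, 69, 73, 77, 81 → 85.
Putting it together: l-85.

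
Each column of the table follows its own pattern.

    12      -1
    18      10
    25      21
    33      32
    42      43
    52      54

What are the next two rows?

63  65; 75  76

First component: differences are 6, 7, 8, … (increasing by 1 each time), so 12, 18, 25, 33, 42, 52 → 63 → 75.
Second component goes -1, 10, 21, 32, 43, 54 → 65 → 76 (+11 each step).
So the next two rows are 63  65 and 75  76.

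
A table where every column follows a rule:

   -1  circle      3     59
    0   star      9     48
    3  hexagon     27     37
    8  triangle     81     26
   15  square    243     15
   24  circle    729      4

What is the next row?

First component — differences are 1, 3, 5, … (increasing by 2 each time): -1, 0, 3, 8, 15, 24 → 35.
For the shape, repeats circle → star → hexagon → triangle → square: circle, star, hexagon, triangle, square, circle → star.
For the third component, ×3 each step: 3, 9, 27, 81, 243, 729 → 2187.
Fourth component: −11 each step; 59, 48, 37, 26, 15, 4 → -7.
Combining the parts gives 35  star  2187  -7.

35  star  2187  -7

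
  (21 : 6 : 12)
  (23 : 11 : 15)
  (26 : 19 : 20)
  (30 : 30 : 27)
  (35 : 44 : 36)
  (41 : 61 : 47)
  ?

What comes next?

(48 : 81 : 60)

For the first part, differences are 2, 3, 4, … (increasing by 1 each time): 21, 23, 26, 30, 35, 41 → 48.
Second part: differences are 5, 8, 11, … (increasing by 3 each time); 6, 11, 19, 30, 44, 61 → 81.
Third part goes 12, 15, 20, 27, 36, 47 → 60 (differences are 3, 5, 7, … (increasing by 2 each time)).
Putting it together: (48 : 81 : 60).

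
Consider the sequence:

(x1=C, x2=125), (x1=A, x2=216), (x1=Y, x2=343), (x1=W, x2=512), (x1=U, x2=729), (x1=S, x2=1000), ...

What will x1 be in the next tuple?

Q

X1: letters move back 2 places in the alphabet, wrapping A→Z; C, A, Y, W, U, S → Q.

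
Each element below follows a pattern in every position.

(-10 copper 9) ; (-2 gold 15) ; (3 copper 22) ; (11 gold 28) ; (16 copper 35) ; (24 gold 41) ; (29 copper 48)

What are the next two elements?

(37 gold 54), (42 copper 61)

First component — alternating steps +8, +5, +8, +5, …: -10, -2, 3, 11, 16, 24, 29 → 37 → 42.
Metal: alternates copper ↔ gold; copper, gold, copper, gold, copper, gold, copper → gold → copper.
Third component — alternating steps +6, +7, +6, +7, …: 9, 15, 22, 28, 35, 41, 48 → 54 → 61.
So the next two elements are (37 gold 54) and (42 copper 61).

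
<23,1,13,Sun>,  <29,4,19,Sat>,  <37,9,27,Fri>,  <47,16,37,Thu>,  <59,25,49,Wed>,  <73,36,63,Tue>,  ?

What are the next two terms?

First entry: differences are 6, 8, 10, … (increasing by 2 each time); 23, 29, 37, 47, 59, 73 → 89 → 107.
For the second entry, perfect squares: 1², 2², 3², …: 1, 4, 9, 16, 25, 36 → 49 → 64.
Third entry: always 10 less than the first entry, so 13, 19, 27, 37, 49, 63 → 79 → 97.
Day: runs backward through the weekdays Mon→Sun, so Sun, Sat, Fri, Thu, Wed, Tue → Mon → Sun.
So the next two terms are <89,49,79,Mon> and <107,64,97,Sun>.

<89,49,79,Mon>, <107,64,97,Sun>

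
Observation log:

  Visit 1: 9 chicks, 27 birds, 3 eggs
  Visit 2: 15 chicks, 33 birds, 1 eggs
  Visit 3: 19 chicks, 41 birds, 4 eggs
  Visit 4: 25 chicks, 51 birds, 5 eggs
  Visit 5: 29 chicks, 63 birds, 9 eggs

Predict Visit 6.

Chicks goes 9, 15, 19, 25, 29 → 35 (alternating steps +6, +4, +6, +4, …).
Birds: 27, 33, 41, 51, 63 → 77 (differences are 6, 8, 10, … (increasing by 2 each time)).
Eggs: each term is the sum of the two before it; 3, 1, 4, 5, 9 → 14.
Putting it together: 35 chicks, 77 birds, 14 eggs.

35 chicks, 77 birds, 14 eggs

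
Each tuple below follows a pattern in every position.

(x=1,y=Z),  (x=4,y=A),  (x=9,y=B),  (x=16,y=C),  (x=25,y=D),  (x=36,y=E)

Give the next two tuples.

X: perfect squares: 1², 2², 3², …, so 1, 4, 9, 16, 25, 36 → 49 → 64.
For the y, letters move forward 1 place in the alphabet, wrapping Z→A: Z, A, B, C, D, E → F → G.
So the next two tuples are (x=49,y=F) and (x=64,y=G).

(x=49,y=F), (x=64,y=G)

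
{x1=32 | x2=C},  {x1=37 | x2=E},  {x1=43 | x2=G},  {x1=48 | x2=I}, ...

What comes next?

X1 goes 32, 37, 43, 48 → 54 (alternating steps +5, +6, +5, +6, …).
X2 — letters move forward 2 places in the alphabet: C, E, G, I → K.
Putting it together: {x1=54 | x2=K}.

{x1=54 | x2=K}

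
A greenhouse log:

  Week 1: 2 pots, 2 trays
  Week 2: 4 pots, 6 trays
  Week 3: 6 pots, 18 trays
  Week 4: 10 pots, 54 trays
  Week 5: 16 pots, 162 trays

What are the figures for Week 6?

Pots: each term is the sum of the two before it; 2, 4, 6, 10, 16 → 26.
Trays: ×3 each step; 2, 6, 18, 54, 162 → 486.
So the next line is 26 pots, 486 trays.

26 pots, 486 trays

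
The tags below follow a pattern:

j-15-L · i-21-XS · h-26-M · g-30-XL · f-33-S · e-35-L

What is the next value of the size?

XS

For the size, repeats L → XS → M → XL → S: L, XS, M, XL, S, L → XS.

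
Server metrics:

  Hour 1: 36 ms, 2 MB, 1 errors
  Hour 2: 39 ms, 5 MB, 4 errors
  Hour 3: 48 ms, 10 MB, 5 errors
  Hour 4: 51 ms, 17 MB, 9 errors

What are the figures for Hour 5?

60 ms, 26 MB, 14 errors

Ms goes 36, 39, 48, 51 → 60 (alternating steps +3, +9, +3, +9, …).
For the MB, differences are 3, 5, 7, … (increasing by 2 each time): 2, 5, 10, 17 → 26.
Errors: each term is the sum of the two before it, so 1, 4, 5, 9 → 14.
Combining the parts gives 60 ms, 26 MB, 14 errors.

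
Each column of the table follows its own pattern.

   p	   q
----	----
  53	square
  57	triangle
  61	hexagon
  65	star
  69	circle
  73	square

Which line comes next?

Column p: +4 each step; 53, 57, 61, 65, 69, 73 → 77.
Column q goes square, triangle, hexagon, star, circle, square → triangle (repeats square → triangle → hexagon → star → circle).
Putting it together: 77  triangle.

77  triangle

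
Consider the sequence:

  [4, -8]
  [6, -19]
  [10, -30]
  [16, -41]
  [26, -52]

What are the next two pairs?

[42, -63], [68, -74]

For the first coordinate, each term is the sum of the two before it: 4, 6, 10, 16, 26 → 42 → 68.
Second coordinate goes -8, -19, -30, -41, -52 → -63 → -74 (−11 each step).
Putting the parts together: [42, -63] and then [68, -74].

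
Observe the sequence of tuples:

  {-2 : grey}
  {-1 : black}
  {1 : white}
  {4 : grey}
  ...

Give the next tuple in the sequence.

First entry: differences are 1, 2, 3, … (increasing by 1 each time), so -2, -1, 1, 4 → 8.
Shade: repeats grey → black → white, so grey, black, white, grey → black.
So the next tuple is {8 : black}.

{8 : black}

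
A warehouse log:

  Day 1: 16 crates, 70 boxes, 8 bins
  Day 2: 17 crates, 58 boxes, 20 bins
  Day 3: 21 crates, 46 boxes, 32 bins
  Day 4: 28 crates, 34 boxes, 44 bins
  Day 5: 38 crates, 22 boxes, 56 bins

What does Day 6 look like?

51 crates, 10 boxes, 68 bins

Crates: differences are 1, 4, 7, … (increasing by 3 each time); 16, 17, 21, 28, 38 → 51.
Boxes — −12 each step: 70, 58, 46, 34, 22 → 10.
Bins goes 8, 20, 32, 44, 56 → 68 (together with the boxes always sums to 78).
Putting it together: 51 crates, 10 boxes, 68 bins.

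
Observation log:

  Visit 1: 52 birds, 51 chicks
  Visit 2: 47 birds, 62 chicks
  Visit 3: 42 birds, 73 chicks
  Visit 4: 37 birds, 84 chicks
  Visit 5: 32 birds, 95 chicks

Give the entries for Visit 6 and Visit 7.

Birds: 52, 47, 42, 37, 32 → 27 → 22 (−5 each step).
Chicks: +11 each step, so 51, 62, 73, 84, 95 → 106 → 117.
Putting the parts together: 27 birds, 106 chicks and then 22 birds, 117 chicks.

27 birds, 106 chicks; 22 birds, 117 chicks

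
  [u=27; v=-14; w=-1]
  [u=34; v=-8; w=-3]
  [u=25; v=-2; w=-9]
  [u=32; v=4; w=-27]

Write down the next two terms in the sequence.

[u=23; v=10; w=-81], [u=30; v=16; w=-243]

U: 27, 34, 25, 32 → 23 → 30 (alternating steps +7, −9, +7, −9, …).
V: +6 each step; -14, -8, -2, 4 → 10 → 16.
W: -1, -3, -9, -27 → -81 → -243 (×3 each step).
So the next two terms are [u=23; v=10; w=-81] and [u=30; v=16; w=-243].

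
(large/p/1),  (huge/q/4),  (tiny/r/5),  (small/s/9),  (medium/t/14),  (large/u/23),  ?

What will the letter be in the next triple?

v

Size: repeats large → huge → tiny → small → medium, so large, huge, tiny, small, medium, large → huge.
Letter — letters move forward 1 place in the alphabet: p, q, r, s, t, u → v.
Third value goes 1, 4, 5, 9, 14, 23 → 37 (each term is the sum of the two before it).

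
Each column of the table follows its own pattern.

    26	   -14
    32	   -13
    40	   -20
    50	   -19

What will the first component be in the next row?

First component goes 26, 32, 40, 50 → 62 (differences are 6, 8, 10, … (increasing by 2 each time)).

62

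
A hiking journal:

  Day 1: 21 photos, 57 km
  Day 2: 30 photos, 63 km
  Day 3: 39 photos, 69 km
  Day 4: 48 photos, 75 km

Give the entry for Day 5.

57 photos, 81 km

Photos — +9 each step: 21, 30, 39, 48 → 57.
Km: +6 each step, so 57, 63, 69, 75 → 81.
Putting it together: 57 photos, 81 km.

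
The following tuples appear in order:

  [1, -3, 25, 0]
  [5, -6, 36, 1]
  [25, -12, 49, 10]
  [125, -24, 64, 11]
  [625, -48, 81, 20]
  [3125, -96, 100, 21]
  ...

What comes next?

[15625, -192, 121, 30]

First slot: 1, 5, 25, 125, 625, 3125 → 15625 (×5 each step).
For the second slot, ×2 each step: -3, -6, -12, -24, -48, -96 → -192.
Third slot: perfect squares: 5², 6², 7², …, so 25, 36, 49, 64, 81, 100 → 121.
Fourth slot: 0, 1, 10, 11, 20, 21 → 30 (alternating steps +1, +9, +1, +9, …).
Combining the parts gives [15625, -192, 121, 30].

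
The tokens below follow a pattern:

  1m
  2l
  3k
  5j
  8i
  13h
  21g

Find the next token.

34f

First component: 1, 2, 3, 5, 8, 13, 21 → 34 (each term is the sum of the two before it).
Letter: letters move back 1 place in the alphabet; m, l, k, j, i, h, g → f.
Putting it together: 34f.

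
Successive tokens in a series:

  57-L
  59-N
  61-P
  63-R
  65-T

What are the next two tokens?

First component: 57, 59, 61, 63, 65 → 67 → 69 (+2 each step).
Letter: L, N, P, R, T → V → X (letters move forward 2 places in the alphabet).
Putting the parts together: 67-V and then 69-X.

67-V, 69-X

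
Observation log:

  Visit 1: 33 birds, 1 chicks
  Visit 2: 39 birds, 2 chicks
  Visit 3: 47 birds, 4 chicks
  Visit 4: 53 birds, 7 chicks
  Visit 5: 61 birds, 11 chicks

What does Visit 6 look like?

67 birds, 16 chicks

Birds goes 33, 39, 47, 53, 61 → 67 (alternating steps +6, +8, +6, +8, …).
Chicks: differences are 1, 2, 3, … (increasing by 1 each time); 1, 2, 4, 7, 11 → 16.
So the next row is 67 birds, 16 chicks.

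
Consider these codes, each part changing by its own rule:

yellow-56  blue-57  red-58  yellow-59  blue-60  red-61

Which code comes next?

Colour goes yellow, blue, red, yellow, blue, red → yellow (repeats yellow → blue → red).
Second component goes 56, 57, 58, 59, 60, 61 → 62 (+1 each step).
Putting it together: yellow-62.

yellow-62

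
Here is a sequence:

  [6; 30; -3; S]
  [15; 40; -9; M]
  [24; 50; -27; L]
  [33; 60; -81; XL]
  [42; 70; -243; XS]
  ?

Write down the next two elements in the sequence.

For the first entry, +9 each step: 6, 15, 24, 33, 42 → 51 → 60.
Second entry: +10 each step, so 30, 40, 50, 60, 70 → 80 → 90.
Third entry: -3, -9, -27, -81, -243 → -729 → -2187 (×3 each step).
Size: runs through clothing sizes XS→XL; S, M, L, XL, XS → S → M.
So the next two elements are [51; 80; -729; S] and [60; 90; -2187; M].

[51; 80; -729; S], [60; 90; -2187; M]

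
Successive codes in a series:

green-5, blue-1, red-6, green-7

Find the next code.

Colour: repeats green → blue → red; green, blue, red, green → blue.
Second component: each term is the sum of the two before it, so 5, 1, 6, 7 → 13.
Combining the parts gives blue-13.

blue-13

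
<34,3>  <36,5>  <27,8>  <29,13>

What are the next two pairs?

First component: alternating steps +2, −9, +2, −9, …, so 34, 36, 27, 29 → 20 → 22.
Second component — each term is the sum of the two before it: 3, 5, 8, 13 → 21 → 34.
So the next two pairs are <20,21> and <22,34>.

<20,21>, <22,34>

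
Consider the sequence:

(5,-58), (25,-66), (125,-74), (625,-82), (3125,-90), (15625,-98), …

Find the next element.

(78125,-106)

First component: ×5 each step, so 5, 25, 125, 625, 3125, 15625 → 78125.
Second component — −8 each step: -58, -66, -74, -82, -90, -98 → -106.
Putting it together: (78125,-106).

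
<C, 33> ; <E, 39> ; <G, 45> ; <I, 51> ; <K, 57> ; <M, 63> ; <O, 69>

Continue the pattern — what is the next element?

<Q, 75>

Letter: C, E, G, I, K, M, O → Q (letters move forward 2 places in the alphabet).
Second coordinate: 33, 39, 45, 51, 57, 63, 69 → 75 (+6 each step).
Putting it together: <Q, 75>.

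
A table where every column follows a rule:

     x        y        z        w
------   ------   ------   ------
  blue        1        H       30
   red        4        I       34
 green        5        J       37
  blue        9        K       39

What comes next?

For the column x, repeats blue → red → green: blue, red, green, blue → red.
Column y: each term is the sum of the two before it, so 1, 4, 5, 9 → 14.
Column z: letters move forward 1 place in the alphabet; H, I, J, K → L.
Column w: differences are 4, 3, 2, … (decreasing by 1 each time); 30, 34, 37, 39 → 40.
So the next row is red  14  L  40.

red  14  L  40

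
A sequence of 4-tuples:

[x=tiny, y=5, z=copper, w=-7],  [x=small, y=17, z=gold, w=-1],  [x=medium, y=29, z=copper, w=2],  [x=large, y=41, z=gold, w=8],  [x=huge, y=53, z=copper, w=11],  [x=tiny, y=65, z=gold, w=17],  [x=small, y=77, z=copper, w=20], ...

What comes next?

X: tiny, small, medium, large, huge, tiny, small → medium (repeats tiny → small → medium → large → huge).
Y: +12 each step, so 5, 17, 29, 41, 53, 65, 77 → 89.
Z: copper, gold, copper, gold, copper, gold, copper → gold (alternates copper ↔ gold).
W goes -7, -1, 2, 8, 11, 17, 20 → 26 (alternating steps +6, +3, +6, +3, …).
Putting it together: [x=medium, y=89, z=gold, w=26].

[x=medium, y=89, z=gold, w=26]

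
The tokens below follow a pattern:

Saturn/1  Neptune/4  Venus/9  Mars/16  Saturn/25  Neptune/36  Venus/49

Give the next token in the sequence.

For the planet, repeats Saturn → Neptune → Venus → Mars: Saturn, Neptune, Venus, Mars, Saturn, Neptune, Venus → Mars.
Second component goes 1, 4, 9, 16, 25, 36, 49 → 64 (perfect squares: 1², 2², 3², …).
So the next token is Mars/64.

Mars/64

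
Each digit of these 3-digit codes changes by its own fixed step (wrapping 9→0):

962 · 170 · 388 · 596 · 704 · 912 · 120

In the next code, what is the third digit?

8

Third digit: −2 each step, mod 10; 2, 0, 8, 6, 4, 2, 0 → 8.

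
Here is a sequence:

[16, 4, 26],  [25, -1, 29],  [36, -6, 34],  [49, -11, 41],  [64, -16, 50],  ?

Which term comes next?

First component: 16, 25, 36, 49, 64 → 81 (perfect squares: 4², 5², 6², …).
Second component — −5 each step: 4, -1, -6, -11, -16 → -21.
Third component: differences are 3, 5, 7, … (increasing by 2 each time), so 26, 29, 34, 41, 50 → 61.
Combining the parts gives [81, -21, 61].

[81, -21, 61]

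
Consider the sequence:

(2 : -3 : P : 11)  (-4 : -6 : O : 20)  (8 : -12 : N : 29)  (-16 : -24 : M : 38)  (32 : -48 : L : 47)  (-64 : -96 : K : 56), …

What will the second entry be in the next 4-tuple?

-192

Second entry: -3, -6, -12, -24, -48, -96 → -192 (×2 each step).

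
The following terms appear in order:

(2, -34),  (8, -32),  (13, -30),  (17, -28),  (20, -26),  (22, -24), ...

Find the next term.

First entry — differences are 6, 5, 4, … (decreasing by 1 each time): 2, 8, 13, 17, 20, 22 → 23.
Second entry: -34, -32, -30, -28, -26, -24 → -22 (+2 each step).
Putting it together: (23, -22).

(23, -22)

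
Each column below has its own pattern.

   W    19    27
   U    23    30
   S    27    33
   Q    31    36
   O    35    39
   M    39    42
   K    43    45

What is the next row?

Letter — letters move back 2 places in the alphabet: W, U, S, Q, O, M, K → I.
For the second component, +4 each step: 19, 23, 27, 31, 35, 39, 43 → 47.
Third component — +3 each step: 27, 30, 33, 36, 39, 42, 45 → 48.
Putting it together: I  47  48.

I  47  48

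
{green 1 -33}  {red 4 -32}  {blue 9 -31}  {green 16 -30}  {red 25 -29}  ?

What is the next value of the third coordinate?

Third coordinate goes -33, -32, -31, -30, -29 → -28 (+1 each step).

-28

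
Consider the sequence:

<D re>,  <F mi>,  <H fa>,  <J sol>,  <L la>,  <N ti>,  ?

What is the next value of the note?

Note: re, mi, fa, sol, la, ti → do (runs through the solfège scale do→ti).

do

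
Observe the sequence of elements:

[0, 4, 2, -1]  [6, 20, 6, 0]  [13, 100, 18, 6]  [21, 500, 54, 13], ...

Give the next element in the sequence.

[30, 2500, 162, 21]

First part — differences are 6, 7, 8, … (increasing by 1 each time): 0, 6, 13, 21 → 30.
Second part — ×5 each step: 4, 20, 100, 500 → 2500.
Third part: 2, 6, 18, 54 → 162 (×3 each step).
Fourth part: always the previous value of the first part, so -1, 0, 6, 13 → 21.
So the next element is [30, 2500, 162, 21].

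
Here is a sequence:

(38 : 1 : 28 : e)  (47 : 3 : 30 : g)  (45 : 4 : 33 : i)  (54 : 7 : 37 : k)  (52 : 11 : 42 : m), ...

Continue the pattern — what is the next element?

For the first slot, alternating steps +9, −2, +9, −2, …: 38, 47, 45, 54, 52 → 61.
Second slot — each term is the sum of the two before it: 1, 3, 4, 7, 11 → 18.
For the third slot, differences are 2, 3, 4, … (increasing by 1 each time): 28, 30, 33, 37, 42 → 48.
For the letter, letters move forward 2 places in the alphabet: e, g, i, k, m → o.
Putting it together: (61 : 18 : 48 : o).

(61 : 18 : 48 : o)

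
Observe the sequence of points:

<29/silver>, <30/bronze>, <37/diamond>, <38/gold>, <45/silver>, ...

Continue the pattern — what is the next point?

First component goes 29, 30, 37, 38, 45 → 46 (alternating steps +1, +7, +1, +7, …).
For the rank, repeats silver → bronze → diamond → gold: silver, bronze, diamond, gold, silver → bronze.
Combining the parts gives <46/bronze>.

<46/bronze>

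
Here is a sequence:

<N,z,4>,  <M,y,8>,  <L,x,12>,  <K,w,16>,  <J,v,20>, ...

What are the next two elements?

First letter: letters move back 1 place in the alphabet; N, M, L, K, J → I → H.
For the second letter, letters move back 1 place in the alphabet: z, y, x, w, v → u → t.
Third value — +4 each step: 4, 8, 12, 16, 20 → 24 → 28.
So the next two elements are <I,u,24> and <H,t,28>.

<I,u,24>, <H,t,28>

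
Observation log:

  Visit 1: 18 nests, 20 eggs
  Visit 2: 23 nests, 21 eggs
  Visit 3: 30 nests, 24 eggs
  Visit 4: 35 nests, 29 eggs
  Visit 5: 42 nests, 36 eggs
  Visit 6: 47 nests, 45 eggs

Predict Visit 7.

54 nests, 56 eggs

Nests — alternating steps +5, +7, +5, +7, …: 18, 23, 30, 35, 42, 47 → 54.
For the eggs, differences are 1, 3, 5, … (increasing by 2 each time): 20, 21, 24, 29, 36, 45 → 56.
Combining the parts gives 54 nests, 56 eggs.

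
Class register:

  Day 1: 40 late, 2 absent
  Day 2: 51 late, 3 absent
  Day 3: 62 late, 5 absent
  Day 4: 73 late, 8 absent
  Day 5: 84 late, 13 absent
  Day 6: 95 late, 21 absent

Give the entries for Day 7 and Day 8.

Late — +11 each step: 40, 51, 62, 73, 84, 95 → 106 → 117.
Absent: 2, 3, 5, 8, 13, 21 → 34 → 55 (each term is the sum of the two before it).
So the next two rows are 106 late, 34 absent and 117 late, 55 absent.

106 late, 34 absent; 117 late, 55 absent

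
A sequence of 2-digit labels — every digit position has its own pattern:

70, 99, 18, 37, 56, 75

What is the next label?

First digit: +2 each step, mod 10; 7, 9, 1, 3, 5, 7 → 9.
Second digit: 0, 9, 8, 7, 6, 5 → 4 (−1 each step, mod 10).
Putting it together: 94.

94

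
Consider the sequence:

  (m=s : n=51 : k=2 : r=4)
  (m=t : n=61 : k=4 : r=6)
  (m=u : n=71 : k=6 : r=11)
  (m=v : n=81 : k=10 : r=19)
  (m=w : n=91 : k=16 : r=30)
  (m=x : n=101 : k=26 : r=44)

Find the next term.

M: s, t, u, v, w, x → y (letters move forward 1 place in the alphabet).
N goes 51, 61, 71, 81, 91, 101 → 111 (+10 each step).
K: each term is the sum of the two before it; 2, 4, 6, 10, 16, 26 → 42.
R: differences are 2, 5, 8, … (increasing by 3 each time); 4, 6, 11, 19, 30, 44 → 61.
So the next term is (m=y : n=111 : k=42 : r=61).

(m=y : n=111 : k=42 : r=61)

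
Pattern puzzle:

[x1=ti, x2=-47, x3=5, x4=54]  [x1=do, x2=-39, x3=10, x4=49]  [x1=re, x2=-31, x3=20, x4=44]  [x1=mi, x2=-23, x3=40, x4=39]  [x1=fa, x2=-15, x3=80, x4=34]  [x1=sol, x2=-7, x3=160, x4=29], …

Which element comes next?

[x1=la, x2=1, x3=320, x4=24]

X1 — runs through the solfège scale do→ti: ti, do, re, mi, fa, sol → la.
For the x2, +8 each step: -47, -39, -31, -23, -15, -7 → 1.
X3: ×2 each step; 5, 10, 20, 40, 80, 160 → 320.
X4: −5 each step, so 54, 49, 44, 39, 34, 29 → 24.
So the next element is [x1=la, x2=1, x3=320, x4=24].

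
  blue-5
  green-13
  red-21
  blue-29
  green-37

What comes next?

red-45

Colour goes blue, green, red, blue, green → red (repeats blue → green → red).
Second component goes 5, 13, 21, 29, 37 → 45 (+8 each step).
So the next token is red-45.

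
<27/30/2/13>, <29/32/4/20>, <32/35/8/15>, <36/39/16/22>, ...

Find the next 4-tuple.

<41/44/32/17>

First value: differences are 2, 3, 4, … (increasing by 1 each time); 27, 29, 32, 36 → 41.
Second value: differences are 2, 3, 4, … (increasing by 1 each time), so 30, 32, 35, 39 → 44.
For the third value, ×2 each step: 2, 4, 8, 16 → 32.
Fourth value: 13, 20, 15, 22 → 17 (alternating steps +7, −5, +7, −5, …).
Putting it together: <41/44/32/17>.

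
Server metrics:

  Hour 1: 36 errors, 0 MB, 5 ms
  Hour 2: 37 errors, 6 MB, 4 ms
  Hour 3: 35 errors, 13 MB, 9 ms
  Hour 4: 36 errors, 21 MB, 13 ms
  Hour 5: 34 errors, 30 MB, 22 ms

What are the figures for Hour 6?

Errors — alternating steps +1, −2, +1, −2, …: 36, 37, 35, 36, 34 → 35.
MB — differences are 6, 7, 8, … (increasing by 1 each time): 0, 6, 13, 21, 30 → 40.
Ms: 5, 4, 9, 13, 22 → 35 (each term is the sum of the two before it).
Combining the parts gives 35 errors, 40 MB, 35 ms.

35 errors, 40 MB, 35 ms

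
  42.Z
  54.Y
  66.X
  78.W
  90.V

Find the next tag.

102.U

First component: 42, 54, 66, 78, 90 → 102 (+12 each step).
For the letter, letters move back 1 place in the alphabet: Z, Y, X, W, V → U.
Combining the parts gives 102.U.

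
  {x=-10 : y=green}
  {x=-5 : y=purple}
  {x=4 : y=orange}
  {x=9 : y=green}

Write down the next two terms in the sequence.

For the x, alternating steps +5, +9, +5, +9, …: -10, -5, 4, 9 → 18 → 23.
Y: repeats green → purple → orange; green, purple, orange, green → purple → orange.
So the next two terms are {x=18 : y=purple} and {x=23 : y=orange}.

{x=18 : y=purple}, {x=23 : y=orange}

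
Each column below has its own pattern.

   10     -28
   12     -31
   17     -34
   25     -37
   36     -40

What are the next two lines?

For the first component, differences are 2, 5, 8, … (increasing by 3 each time): 10, 12, 17, 25, 36 → 50 → 67.
Second component — −3 each step: -28, -31, -34, -37, -40 → -43 → -46.
So the next two lines are 50  -43 and 67  -46.

50  -43; 67  -46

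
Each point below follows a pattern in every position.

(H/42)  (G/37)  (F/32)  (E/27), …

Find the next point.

Letter: letters move back 1 place in the alphabet, so H, G, F, E → D.
Second part goes 42, 37, 32, 27 → 22 (−5 each step).
So the next point is (D/22).

(D/22)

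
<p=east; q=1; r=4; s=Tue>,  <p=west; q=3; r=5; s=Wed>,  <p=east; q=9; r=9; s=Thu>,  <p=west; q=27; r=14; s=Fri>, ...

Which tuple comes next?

P: alternates east ↔ west, so east, west, east, west → east.
Q — ×3 each step: 1, 3, 9, 27 → 81.
R: each term is the sum of the two before it, so 4, 5, 9, 14 → 23.
S: Tue, Wed, Thu, Fri → Sat (runs through the weekdays Mon→Sun).
Combining the parts gives <p=east; q=81; r=23; s=Sat>.

<p=east; q=81; r=23; s=Sat>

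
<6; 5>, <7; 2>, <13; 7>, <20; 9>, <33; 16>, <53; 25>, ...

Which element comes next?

First slot: each term is the sum of the two before it, so 6, 7, 13, 20, 33, 53 → 86.
For the second slot, each term is the sum of the two before it: 5, 2, 7, 9, 16, 25 → 41.
So the next element is <86; 41>.

<86; 41>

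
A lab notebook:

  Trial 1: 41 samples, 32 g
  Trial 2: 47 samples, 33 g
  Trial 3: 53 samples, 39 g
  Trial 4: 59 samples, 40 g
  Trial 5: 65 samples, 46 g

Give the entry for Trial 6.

71 samples, 47 g

Samples — +6 each step: 41, 47, 53, 59, 65 → 71.
G — alternating steps +1, +6, +1, +6, …: 32, 33, 39, 40, 46 → 47.
Combining the parts gives 71 samples, 47 g.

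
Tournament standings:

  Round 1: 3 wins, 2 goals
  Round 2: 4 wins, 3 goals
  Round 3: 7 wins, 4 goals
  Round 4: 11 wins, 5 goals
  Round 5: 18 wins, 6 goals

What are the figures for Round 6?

Wins: 3, 4, 7, 11, 18 → 29 (each term is the sum of the two before it).
Goals: 2, 3, 4, 5, 6 → 7 (+1 each step).
Combining the parts gives 29 wins, 7 goals.

29 wins, 7 goals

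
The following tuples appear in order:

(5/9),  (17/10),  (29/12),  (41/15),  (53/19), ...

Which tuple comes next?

(65/24)

First slot — +12 each step: 5, 17, 29, 41, 53 → 65.
Second slot goes 9, 10, 12, 15, 19 → 24 (differences are 1, 2, 3, … (increasing by 1 each time)).
Putting it together: (65/24).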